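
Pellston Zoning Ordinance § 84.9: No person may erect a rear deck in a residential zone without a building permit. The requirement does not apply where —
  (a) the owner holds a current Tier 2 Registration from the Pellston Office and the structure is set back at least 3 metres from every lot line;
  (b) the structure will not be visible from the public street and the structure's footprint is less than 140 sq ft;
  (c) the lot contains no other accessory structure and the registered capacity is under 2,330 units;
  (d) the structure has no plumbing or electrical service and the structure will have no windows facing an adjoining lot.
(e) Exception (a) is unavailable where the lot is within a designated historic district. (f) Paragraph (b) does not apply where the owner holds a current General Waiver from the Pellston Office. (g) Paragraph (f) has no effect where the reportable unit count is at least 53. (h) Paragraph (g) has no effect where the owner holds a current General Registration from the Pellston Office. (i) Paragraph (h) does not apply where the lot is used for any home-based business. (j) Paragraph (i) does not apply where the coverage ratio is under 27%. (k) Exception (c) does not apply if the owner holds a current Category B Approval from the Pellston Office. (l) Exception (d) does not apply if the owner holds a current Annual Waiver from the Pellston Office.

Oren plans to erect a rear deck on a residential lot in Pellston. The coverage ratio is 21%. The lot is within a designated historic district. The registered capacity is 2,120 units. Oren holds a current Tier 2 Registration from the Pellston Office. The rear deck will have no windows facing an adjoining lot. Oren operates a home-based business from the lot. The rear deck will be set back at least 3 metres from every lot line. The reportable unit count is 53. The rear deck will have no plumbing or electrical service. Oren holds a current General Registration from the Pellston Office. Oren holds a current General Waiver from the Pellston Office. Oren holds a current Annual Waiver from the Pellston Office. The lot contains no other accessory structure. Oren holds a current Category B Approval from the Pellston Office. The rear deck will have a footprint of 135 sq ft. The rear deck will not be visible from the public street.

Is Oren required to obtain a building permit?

Yes — Oren must obtain a building permit.

Exception (a) is satisfied on its face — a current Tier 2 Registration is held; the setback is at least 3 m on every side. But applying paragraph (e): (e) operates against (a): the lot is in a historic district. Exception (a) does not apply.
Exception (b)'s conditions are all satisfied: the structure will not be visible from the street; the structure's footprint is 135 sq ft, less than the 140 sq ft limit. But: (f) operates — a current General Waiver is held. (g) would limit (f) — the reportable unit count is 53, meeting the 53 threshold — but (h) sets (g) aside: (h) applies — a current General Registration is held. (i) would limit (h) — a home-based business operates on the lot — but (j) sets (i) aside: (j) operates against (i): the coverage ratio is 21%, under the 27% limit. (b) is therefore removed.
Exception (c)'s conditions are all satisfied: the lot has no other accessory structure; the registered capacity is 2,120 units, under the 2,330 units limit. Turning to paragraph (k): (k) applies — a current Category B Approval is held. Exception (c) does not apply.
Exception (d)'s conditions are all satisfied: there is no plumbing or electrical service; no windows face an adjoining lot. But applying paragraph (l): (l) operates against (d): a current Annual Waiver is held. So (d) is unavailable.
No exception is made out. Oren falls within the general rule.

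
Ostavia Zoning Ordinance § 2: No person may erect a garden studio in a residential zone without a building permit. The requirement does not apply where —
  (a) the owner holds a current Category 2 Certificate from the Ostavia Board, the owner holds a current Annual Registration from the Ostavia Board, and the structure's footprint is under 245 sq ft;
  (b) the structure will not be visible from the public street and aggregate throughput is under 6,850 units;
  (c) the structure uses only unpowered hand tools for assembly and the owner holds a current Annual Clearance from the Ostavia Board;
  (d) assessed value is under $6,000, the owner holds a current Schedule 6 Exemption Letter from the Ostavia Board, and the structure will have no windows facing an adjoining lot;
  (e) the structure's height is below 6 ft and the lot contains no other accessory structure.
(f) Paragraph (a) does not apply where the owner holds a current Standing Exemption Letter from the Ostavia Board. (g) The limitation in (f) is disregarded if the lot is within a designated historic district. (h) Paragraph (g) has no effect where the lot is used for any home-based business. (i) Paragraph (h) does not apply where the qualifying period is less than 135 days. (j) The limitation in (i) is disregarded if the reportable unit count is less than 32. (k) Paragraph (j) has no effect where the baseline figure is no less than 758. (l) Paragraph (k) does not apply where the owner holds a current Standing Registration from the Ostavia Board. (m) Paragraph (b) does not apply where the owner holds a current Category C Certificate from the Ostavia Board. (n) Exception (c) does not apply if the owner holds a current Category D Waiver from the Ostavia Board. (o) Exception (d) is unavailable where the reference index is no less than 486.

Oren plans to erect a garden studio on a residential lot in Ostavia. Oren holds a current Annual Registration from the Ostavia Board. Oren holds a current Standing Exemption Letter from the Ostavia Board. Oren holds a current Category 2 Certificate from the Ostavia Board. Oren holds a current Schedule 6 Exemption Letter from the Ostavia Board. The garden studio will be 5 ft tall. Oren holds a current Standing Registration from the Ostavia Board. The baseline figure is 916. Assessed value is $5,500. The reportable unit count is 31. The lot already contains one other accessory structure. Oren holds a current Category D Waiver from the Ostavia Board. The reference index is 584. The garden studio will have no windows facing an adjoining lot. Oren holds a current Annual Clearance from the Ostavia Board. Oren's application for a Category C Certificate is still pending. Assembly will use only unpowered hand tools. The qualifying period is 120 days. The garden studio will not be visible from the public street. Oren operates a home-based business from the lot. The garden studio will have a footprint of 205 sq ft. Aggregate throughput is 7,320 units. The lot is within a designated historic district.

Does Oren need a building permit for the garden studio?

Yes — Oren must obtain a building permit.

Exception (a)'s conditions are all satisfied: a current Category 2 Certificate is held; a current Annual Registration is held; the structure's footprint is 205 sq ft, under the 245 sq ft limit. However, paragraphs (f)–(l) must be considered: (f) applies — a current Standing Exemption Letter is held. (g) would limit (f) — the lot is in a historic district — but (h) sets (g) aside: (h) operates against (g): a home-based business operates on the lot. (i) operates (the qualifying period is 120 days, less than the 135 days limit), but is itself disapplied by (j): (j) operates against (i): the reportable unit count is 31, less than the 32 limit. (k) is engaged (the baseline figure is 916, meeting the 758 threshold), but yields to (l): (l) is engaged — a current Standing Registration is held. Exception (a) does not apply.
Exception (b) fails — aggregate throughput is 7,320 units, not under 6,850 units.
All of (c)'s requirements are met (assembly uses only hand tools; a current Annual Clearance is held). However, paragraph (n) must be considered: (n) is engaged — a current Category D Waiver is held. So (c) is unavailable.
Exception (d): assessed value is $5,500, under the $6,000 limit; a current Schedule 6 Exemption Letter is held; no windows face an adjoining lot — every condition holds. But applying paragraph (o): (o) operates against (d): the reference index is 584, meeting the 486 threshold. So (d) is unavailable.
Exception (e) fails — the lot already has another accessory structure.
No exception is made out. Oren falls within the general rule.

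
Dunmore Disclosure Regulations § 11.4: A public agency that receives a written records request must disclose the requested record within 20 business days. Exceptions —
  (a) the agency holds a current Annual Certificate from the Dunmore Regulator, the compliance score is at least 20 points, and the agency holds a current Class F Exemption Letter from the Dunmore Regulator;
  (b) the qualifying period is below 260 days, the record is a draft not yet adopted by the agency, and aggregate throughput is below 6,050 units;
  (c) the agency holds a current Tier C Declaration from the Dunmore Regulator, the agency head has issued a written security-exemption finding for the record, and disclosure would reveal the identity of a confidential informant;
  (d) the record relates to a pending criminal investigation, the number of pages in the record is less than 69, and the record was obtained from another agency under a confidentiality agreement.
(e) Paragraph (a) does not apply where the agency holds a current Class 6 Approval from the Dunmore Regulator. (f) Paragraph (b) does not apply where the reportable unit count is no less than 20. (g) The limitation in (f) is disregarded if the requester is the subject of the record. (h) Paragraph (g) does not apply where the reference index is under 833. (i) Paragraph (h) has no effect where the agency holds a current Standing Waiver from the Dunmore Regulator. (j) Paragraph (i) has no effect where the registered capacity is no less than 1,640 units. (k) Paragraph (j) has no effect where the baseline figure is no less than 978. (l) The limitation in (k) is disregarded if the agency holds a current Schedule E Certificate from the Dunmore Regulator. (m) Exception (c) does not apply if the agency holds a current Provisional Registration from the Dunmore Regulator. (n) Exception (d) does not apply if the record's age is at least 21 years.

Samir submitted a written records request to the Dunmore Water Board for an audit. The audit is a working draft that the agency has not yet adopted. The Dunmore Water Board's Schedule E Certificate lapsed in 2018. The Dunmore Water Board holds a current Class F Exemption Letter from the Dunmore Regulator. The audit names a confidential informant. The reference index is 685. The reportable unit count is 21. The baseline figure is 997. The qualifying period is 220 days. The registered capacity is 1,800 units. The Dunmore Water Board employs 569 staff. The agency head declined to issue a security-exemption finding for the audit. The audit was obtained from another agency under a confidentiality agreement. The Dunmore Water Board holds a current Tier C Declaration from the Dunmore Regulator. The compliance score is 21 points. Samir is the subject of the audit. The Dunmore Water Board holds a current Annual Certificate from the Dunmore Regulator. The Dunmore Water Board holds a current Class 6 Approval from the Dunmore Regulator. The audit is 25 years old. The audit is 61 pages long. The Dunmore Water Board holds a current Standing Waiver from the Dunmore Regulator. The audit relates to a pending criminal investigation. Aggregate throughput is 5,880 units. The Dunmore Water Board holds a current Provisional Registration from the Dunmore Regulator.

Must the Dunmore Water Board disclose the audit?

No — exception (b) applies; the Dunmore Water Board is not required to disclose the audit.

Exception (a)'s conditions are all satisfied: a current Annual Certificate is held; the compliance score is 21 points, meeting the 20 points threshold; a current Class F Exemption Letter is held. Turning to paragraph (e): (e) operates against (a): a current Class 6 Approval is held. (a) is therefore removed.
All of (b)'s requirements are met (the qualifying period is 220 days, below the 260 days limit; the audit is an unadopted draft; aggregate throughput is 5,880 units, below the 6,050 units limit). Considering the limiting provisions: (f) is triggered (the reportable unit count is 21, meeting the 20 threshold), but yields to (g): (g) operates against (f): Samir is the subject of the audit. (h) is triggered (the reference index is 685, under the 833 limit), but is overridden by (i): (i) operates against (h): a current Standing Waiver is held. (j) applies (the registered capacity is 1,800 units, meeting the 1,640 units threshold), but is set aside by (k): (k) operates — the baseline figure is 997, meeting the 978 threshold. (l) is not engaged (there is no Schedule E Certificate in force), so (k) stands. Exception (b) stands.
Exception (c) requires that the agency head has issued a written security-exemption finding for the record; but the agency head declined to issue a security-exemption finding, so (c) is unavailable.
Exception (d): the audit relates to a pending investigation; the number of pages in the record is 61, less than the 69 limit; the audit was obtained under a confidentiality agreement — every condition holds. But applying paragraph (n): (n) operates — the record's age is 25 years, meeting the 21 years threshold. (d) is therefore removed.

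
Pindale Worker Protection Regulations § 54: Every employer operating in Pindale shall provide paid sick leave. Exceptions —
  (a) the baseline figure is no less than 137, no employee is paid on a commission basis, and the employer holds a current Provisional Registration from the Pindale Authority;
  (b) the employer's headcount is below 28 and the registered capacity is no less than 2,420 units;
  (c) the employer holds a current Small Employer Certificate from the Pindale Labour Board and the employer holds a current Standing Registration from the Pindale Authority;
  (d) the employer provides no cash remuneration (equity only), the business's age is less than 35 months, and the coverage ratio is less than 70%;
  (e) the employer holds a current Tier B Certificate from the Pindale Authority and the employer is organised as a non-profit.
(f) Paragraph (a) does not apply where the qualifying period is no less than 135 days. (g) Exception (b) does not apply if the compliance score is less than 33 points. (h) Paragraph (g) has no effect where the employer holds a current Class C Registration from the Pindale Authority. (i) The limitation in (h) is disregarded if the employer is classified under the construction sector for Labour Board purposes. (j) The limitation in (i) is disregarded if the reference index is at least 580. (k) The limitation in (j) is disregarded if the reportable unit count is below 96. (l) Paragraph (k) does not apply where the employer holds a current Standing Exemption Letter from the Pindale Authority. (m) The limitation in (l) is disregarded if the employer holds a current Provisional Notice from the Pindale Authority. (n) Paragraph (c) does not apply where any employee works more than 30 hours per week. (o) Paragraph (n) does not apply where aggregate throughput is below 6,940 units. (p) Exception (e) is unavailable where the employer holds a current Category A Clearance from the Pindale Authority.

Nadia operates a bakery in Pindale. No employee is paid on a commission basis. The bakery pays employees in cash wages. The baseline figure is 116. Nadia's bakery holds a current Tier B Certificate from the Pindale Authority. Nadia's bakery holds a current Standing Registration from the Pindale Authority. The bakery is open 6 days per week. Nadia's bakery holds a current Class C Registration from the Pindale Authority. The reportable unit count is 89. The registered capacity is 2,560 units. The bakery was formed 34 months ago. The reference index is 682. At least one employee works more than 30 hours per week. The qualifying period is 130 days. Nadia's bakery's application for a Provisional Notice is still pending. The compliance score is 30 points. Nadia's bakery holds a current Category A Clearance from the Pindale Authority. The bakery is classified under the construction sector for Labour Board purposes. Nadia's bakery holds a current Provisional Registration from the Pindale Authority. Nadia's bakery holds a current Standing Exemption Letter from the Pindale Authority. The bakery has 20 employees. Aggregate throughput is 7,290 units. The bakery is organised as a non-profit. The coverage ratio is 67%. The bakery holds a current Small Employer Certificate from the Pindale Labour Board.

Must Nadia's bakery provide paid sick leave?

Exception (a) requires that the baseline figure is no less than 137; but the baseline figure is 116, short of 137, so (a) is unavailable.
Exception (b)'s conditions are all satisfied: the employer's headcount is 20, below the 28 limit; the registered capacity is 2,560 units, meeting the 2,420 units threshold. Considering the limiting provisions: (g) would limit (b) — the compliance score is 30 points, less than the 33 points limit — but (h) sets (g) aside: (h) operates against (g): a current Class C Registration is held. (i) is engaged (the bakery is classified under the construction sector), but is displaced by (j): (j) applies — the reference index is 682, meeting the 580 threshold. (k) would limit (j) — the reportable unit count is 89, below the 96 limit — but (l) sets (k) aside: (l) operates against (k): a current Standing Exemption Letter is held. (m) is not triggered (the Provisional Notice is not current), so (l) stands. So (b) applies.
All of (c)'s requirements are met (a current Small Employer Certificate is held; a current Standing Registration is held). But applying paragraphs (n)–(o): (n) operates against (c): at least one employee exceeds 30 hours/week. (o) does not operate here (aggregate throughput is 7,290 units, not below 6,940 units), so (n) stands. Exception (c) does not apply.
Exception (d) requires that the employer provides no cash remuneration (equity only); but employees are paid cash wages, so (d) is unavailable.
Exception (e) is satisfied on its face — a current Tier B Certificate is held; the employer is a non-profit. But applying paragraph (p): (p) applies — a current Category A Clearance is held. (e) is therefore removed.

No — exception (b) applies; Nadia's bakery is not required to provide paid sick leave.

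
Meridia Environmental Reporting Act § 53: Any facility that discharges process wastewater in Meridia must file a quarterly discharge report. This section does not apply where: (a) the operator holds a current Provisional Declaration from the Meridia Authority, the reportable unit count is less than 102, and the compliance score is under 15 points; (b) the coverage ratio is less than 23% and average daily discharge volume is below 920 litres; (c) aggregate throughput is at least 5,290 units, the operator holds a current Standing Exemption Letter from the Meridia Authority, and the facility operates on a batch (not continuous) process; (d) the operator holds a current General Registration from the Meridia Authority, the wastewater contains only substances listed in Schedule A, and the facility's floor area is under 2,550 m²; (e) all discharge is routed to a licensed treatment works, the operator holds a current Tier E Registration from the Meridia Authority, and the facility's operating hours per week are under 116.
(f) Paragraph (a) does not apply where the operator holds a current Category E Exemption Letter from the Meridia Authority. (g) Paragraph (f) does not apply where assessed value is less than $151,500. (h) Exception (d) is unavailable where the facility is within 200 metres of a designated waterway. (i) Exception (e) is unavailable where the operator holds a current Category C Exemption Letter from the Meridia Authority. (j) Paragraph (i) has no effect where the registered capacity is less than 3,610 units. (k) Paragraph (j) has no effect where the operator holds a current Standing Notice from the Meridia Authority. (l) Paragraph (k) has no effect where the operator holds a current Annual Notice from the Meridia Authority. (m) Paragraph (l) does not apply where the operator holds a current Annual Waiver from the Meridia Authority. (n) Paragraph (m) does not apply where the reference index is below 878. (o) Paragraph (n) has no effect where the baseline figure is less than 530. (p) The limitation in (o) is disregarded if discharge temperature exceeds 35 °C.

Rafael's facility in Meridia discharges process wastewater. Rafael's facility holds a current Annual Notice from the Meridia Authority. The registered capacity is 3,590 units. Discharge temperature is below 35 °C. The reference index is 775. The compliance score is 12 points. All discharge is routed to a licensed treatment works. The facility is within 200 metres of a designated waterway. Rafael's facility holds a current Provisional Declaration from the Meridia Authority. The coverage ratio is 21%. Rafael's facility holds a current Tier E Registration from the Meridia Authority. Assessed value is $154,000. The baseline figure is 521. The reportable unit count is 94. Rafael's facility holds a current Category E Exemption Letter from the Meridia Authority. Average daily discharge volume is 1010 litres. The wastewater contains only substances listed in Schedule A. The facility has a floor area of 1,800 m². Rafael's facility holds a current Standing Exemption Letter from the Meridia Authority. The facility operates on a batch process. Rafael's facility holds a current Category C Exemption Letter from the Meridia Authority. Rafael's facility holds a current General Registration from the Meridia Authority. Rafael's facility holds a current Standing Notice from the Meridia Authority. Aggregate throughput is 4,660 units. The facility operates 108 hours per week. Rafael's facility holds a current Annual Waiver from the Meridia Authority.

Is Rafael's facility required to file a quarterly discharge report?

Exception (a)'s conditions are all satisfied: a current Provisional Declaration is held; the reportable unit count is 94, less than the 102 limit; the compliance score is 12 points, under the 15 points limit. However, paragraphs (f)–(g) must be considered: (f) is triggered — a current Category E Exemption Letter is held. (g) does not operate here (assessed value is $154,000, not less than $151,500), so (f) stands. So (a) is unavailable.
Exception (b) requires that average daily discharge volume is below 920 litres; but average daily discharge volume is 1010 litres, not below 920 litres, so (b) is unavailable.
Exception (c) fails — aggregate throughput is 4,660 units, short of 5,290 units.
All of (d)'s requirements are met (a current General Registration is held; the wastewater is Schedule-A-only; the facility's floor area is 1,800 m², under the 2,550 m² limit). But: (h) is engaged — the facility is within 200 m of a designated waterway. So (d) is unavailable.
Exception (e)'s conditions are all satisfied: discharge is routed to a licensed treatment works; a current Tier E Registration is held; the facility's operating hours per week are 108, under the 116 limit. But applying paragraphs (i)–(p): (i) operates against (e): a current Category C Exemption Letter is held. (j) applies (the registered capacity is 3,590 units, less than the 3,610 units limit), but is itself disapplied by (k): (k) operates against (j): a current Standing Notice is held. (l) would limit (k) — a current Annual Notice is held — but (m) sets (l) aside: (m) operates against (l): a current Annual Waiver is held. (n) would limit (m) — the reference index is 775, below the 878 limit — but (o) sets (n) aside: (o) operates against (n): the baseline figure is 521, less than the 530 limit. (p) is not triggered (discharge temperature is below 35 °C), so (o) stands. (e) is therefore removed.
None of the exceptions is available; § 53 applies in full.

Yes — Rafael's facility must file a quarterly discharge report.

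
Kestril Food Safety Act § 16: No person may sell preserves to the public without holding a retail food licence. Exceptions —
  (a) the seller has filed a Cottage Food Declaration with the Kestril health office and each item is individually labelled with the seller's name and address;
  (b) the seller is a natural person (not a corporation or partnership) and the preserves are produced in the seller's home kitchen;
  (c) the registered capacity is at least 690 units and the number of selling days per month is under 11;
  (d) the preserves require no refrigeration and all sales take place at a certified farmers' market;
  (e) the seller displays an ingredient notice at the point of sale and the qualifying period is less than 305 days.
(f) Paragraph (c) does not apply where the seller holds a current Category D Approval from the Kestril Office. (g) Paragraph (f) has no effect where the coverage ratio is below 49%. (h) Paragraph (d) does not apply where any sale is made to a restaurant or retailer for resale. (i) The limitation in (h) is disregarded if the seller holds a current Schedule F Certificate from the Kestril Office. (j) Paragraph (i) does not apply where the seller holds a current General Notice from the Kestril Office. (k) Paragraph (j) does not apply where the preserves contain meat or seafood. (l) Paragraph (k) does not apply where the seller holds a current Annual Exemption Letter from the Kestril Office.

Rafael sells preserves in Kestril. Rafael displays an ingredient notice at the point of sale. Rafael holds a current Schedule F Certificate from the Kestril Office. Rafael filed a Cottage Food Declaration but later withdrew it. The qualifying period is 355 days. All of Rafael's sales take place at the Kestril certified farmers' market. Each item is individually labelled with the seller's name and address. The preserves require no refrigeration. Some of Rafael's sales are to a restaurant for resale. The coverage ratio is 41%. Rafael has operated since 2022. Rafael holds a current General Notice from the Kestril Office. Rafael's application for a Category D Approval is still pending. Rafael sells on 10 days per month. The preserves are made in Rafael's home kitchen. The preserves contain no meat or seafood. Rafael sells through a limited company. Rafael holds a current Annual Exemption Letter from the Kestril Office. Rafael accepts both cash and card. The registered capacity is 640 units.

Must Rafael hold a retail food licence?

Yes — Rafael must hold a retail food licence.

Exception (a) fails — the Cottage Food Declaration was withdrawn.
Exception (b) fails — the seller operates through a limited company.
Exception (c) fails — the registered capacity is 640 units, short of 690 units.
Exception (d)'s conditions are all satisfied: the preserves are shelf-stable; all sales are at a certified farmers' market. Turning to paragraphs (h)–(l): (h) operates against (d): some sales are to a restaurant for resale. (i) operates (a current Schedule F Certificate is held), but is displaced by (j): (j) operates against (i): a current General Notice is held. (k) is not engaged (the preserves contain no meat or seafood), so (j) stands. Exception (d) does not apply.
Exception (e) fails — the qualifying period is 355 days, not less than 305 days.
No exception is made out. Rafael falls within the general rule.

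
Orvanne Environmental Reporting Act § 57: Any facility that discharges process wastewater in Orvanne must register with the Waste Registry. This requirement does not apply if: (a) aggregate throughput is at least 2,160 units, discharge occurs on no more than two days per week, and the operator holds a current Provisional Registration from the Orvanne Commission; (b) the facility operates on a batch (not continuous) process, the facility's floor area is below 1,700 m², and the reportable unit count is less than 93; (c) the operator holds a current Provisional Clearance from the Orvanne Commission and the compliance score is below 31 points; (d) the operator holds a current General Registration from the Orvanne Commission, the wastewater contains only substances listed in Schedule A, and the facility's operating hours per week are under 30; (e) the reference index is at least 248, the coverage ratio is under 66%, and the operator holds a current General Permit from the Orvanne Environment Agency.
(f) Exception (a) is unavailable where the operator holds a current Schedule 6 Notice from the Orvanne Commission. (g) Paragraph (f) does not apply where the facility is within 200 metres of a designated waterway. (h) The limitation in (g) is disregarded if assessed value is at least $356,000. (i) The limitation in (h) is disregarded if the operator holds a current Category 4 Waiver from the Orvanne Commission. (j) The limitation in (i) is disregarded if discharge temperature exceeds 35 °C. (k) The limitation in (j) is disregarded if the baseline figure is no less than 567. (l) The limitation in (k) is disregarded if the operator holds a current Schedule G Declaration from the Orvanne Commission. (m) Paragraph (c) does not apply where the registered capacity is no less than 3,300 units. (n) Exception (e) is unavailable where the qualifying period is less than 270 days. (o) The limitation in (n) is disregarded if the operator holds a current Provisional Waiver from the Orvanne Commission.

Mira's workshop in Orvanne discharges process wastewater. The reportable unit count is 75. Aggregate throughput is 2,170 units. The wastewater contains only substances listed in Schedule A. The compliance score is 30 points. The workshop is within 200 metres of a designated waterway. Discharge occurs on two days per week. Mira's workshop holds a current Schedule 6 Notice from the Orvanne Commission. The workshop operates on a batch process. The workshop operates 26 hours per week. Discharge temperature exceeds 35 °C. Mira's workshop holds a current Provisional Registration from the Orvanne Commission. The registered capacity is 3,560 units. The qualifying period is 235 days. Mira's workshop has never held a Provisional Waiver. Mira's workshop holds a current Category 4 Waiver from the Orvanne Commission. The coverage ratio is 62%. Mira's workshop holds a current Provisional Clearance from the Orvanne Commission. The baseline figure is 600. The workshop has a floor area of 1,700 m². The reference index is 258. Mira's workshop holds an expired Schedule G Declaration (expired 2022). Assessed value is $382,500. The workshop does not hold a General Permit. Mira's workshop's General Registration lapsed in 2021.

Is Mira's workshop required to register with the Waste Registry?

No — exception (a) applies; Mira's workshop is not required to register with the Waste Registry.

Exception (a): aggregate throughput is 2,170 units, meeting the 2,160 units threshold; discharge occurs on no more than two days per week; a current Provisional Registration is held — every condition holds. Under paragraphs (f)–(l): (f) operates (a current Schedule 6 Notice is held), but yields to (g): (g) operates against (f): the workshop is within 200 m of a designated waterway. (h) would limit (g) — assessed value is $382,500, meeting the $356,000 threshold — but (i) sets (h) aside: (i) operates — a current Category 4 Waiver is held. (j) would limit (i) — discharge temperature exceeds 35 °C — but (k) sets (j) aside: (k) operates against (j): the baseline figure is 600, meeting the 567 threshold. (l) is inapplicable (no current Schedule G Declaration is held), so (k) stands. So (a) applies.
Exception (b) fails — the facility's floor area is 1,700 m², not below 1,700 m².
Exception (c): a current Provisional Clearance is held; the compliance score is 30 points, below the 31 points limit — every condition holds. Turning to paragraph (m): (m) operates against (c): the registered capacity is 3,560 units, meeting the 3,300 units threshold. So (c) is unavailable.
Exception (d) does not apply: no current General Registration is held.
Exception (e) requires that the operator holds a current General Permit from the Orvanne Environment Agency; but no General Permit is held, so (e) is unavailable.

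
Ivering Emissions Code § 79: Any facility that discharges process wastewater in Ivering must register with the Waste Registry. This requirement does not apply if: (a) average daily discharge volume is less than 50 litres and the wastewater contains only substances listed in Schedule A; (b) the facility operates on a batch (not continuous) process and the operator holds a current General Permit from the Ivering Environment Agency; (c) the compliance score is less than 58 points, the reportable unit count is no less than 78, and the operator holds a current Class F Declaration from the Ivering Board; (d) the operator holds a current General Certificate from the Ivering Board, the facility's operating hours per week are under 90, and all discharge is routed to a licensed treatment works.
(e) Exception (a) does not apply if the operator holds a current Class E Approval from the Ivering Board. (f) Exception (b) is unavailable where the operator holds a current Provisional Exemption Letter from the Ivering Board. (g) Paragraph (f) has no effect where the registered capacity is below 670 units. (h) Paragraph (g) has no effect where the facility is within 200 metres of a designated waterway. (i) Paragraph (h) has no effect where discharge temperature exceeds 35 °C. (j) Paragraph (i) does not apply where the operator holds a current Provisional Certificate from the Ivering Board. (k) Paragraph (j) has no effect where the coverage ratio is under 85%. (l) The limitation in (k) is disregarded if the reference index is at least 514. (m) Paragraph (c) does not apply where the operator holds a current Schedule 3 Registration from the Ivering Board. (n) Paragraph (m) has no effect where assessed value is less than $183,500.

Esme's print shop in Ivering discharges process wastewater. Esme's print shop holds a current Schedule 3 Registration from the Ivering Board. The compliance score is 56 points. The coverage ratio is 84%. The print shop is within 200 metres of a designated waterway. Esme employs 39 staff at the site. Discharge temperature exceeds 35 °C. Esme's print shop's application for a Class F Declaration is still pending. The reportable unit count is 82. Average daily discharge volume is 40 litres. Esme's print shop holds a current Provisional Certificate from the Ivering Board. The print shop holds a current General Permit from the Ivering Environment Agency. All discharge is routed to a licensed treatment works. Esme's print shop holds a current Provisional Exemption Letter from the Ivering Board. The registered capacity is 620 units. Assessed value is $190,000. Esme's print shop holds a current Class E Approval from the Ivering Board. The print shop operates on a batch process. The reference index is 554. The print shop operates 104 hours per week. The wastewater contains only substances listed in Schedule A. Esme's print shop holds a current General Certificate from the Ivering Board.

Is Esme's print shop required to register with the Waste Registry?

Yes — Esme's print shop must register with the Waste Registry.

Exception (a)'s conditions are all satisfied: average daily discharge volume is 40 litres, less than the 50 litres limit; the wastewater is Schedule-A-only. Turning to paragraph (e): (e) applies — a current Class E Approval is held. Exception (a) does not apply.
Exception (b): the facility operates on a batch process; a current General Permit is held — every condition holds. But: (f) applies — a current Provisional Exemption Letter is held. (g) would limit (f) — the registered capacity is 620 units, below the 670 units limit — but (h) sets (g) aside: (h) is engaged — the print shop is within 200 m of a designated waterway. (i) applies (discharge temperature exceeds 35 °C), but is overridden by (j): (j) operates against (i): a current Provisional Certificate is held. (k) would limit (j) — the coverage ratio is 84%, under the 85% limit — but (l) sets (k) aside: (l) operates against (k): the reference index is 554, meeting the 514 threshold. So (b) is unavailable.
Exception (c) requires that the operator holds a current Class F Declaration from the Ivering Board; but there is no Class F Declaration in force, so (c) is unavailable.
Exception (d) fails — the facility's operating hours per week are 104, not under 90.
Every exception is unavailable, so the rule governs.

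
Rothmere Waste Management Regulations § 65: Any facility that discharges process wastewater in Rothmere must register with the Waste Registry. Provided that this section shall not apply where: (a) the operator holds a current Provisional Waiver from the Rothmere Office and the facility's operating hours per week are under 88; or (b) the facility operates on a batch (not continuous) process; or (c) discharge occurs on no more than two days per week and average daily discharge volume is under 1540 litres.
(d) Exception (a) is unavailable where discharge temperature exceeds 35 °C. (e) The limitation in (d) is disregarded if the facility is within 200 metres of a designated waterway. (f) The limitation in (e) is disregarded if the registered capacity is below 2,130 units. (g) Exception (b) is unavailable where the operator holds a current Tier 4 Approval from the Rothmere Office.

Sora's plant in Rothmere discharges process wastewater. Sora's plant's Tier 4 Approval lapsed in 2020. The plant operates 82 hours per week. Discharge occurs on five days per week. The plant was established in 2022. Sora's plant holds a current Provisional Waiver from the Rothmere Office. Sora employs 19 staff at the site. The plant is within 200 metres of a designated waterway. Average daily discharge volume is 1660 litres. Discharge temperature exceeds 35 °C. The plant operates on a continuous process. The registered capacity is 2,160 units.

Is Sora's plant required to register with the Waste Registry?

Exception (a): a current Provisional Waiver is held; the facility's operating hours per week are 82, under the 88 limit — every condition holds. Under paragraphs (d)–(f): (d) would limit (a) — discharge temperature exceeds 35 °C — but (e) sets (d) aside: (e) operates against (d): the plant is within 200 m of a designated waterway. (f), which would lift (e), is not engaged — the registered capacity is 2,160 units, not below 2,130 units. Exception (a) stands.
Exception (b) does not apply: the facility operates on a continuous process.
Exception (c) fails — discharge occurs on five days per week.

No — exception (a) applies; Sora's plant is not required to register with the Waste Registry.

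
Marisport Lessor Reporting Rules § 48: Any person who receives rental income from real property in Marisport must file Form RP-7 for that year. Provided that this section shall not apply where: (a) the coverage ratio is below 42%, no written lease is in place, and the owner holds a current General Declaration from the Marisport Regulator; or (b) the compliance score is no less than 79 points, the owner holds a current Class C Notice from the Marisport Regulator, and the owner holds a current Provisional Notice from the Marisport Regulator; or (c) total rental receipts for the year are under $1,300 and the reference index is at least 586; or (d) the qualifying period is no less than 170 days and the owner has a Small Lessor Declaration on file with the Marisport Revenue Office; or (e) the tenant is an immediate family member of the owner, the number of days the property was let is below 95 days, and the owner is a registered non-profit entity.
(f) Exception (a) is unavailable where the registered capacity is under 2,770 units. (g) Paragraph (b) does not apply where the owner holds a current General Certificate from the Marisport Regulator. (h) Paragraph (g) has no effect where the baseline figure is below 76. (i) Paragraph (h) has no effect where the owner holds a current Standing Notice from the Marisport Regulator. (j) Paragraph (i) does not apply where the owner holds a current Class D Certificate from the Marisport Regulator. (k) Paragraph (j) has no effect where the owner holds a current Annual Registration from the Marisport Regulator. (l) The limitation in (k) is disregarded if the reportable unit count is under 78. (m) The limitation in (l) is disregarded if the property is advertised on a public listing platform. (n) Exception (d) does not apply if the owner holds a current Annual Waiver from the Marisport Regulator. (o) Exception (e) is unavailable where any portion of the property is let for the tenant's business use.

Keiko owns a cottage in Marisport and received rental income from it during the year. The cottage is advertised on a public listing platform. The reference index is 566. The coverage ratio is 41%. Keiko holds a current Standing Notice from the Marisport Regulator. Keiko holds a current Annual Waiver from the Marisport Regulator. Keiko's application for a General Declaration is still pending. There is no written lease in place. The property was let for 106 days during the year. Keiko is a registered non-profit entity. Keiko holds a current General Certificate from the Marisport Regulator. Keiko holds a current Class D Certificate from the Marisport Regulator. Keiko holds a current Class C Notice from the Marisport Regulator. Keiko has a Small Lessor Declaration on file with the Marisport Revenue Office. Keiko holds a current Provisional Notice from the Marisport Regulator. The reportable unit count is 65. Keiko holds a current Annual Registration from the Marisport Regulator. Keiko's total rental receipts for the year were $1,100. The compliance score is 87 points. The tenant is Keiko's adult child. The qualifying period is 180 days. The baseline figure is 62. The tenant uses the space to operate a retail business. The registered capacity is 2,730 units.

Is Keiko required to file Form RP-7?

Exception (a) requires that the owner holds a current General Declaration from the Marisport Regulator; but the General Declaration is not current, so (a) is unavailable.
Exception (b)'s conditions are all satisfied: the compliance score is 87 points, meeting the 79 points threshold; a current Class C Notice is held; a current Provisional Notice is held. However, paragraphs (g)–(m) must be considered: (g) is engaged — a current General Certificate is held. (h) would limit (g) — the baseline figure is 62, below the 76 limit — but (i) sets (h) aside: (i) is engaged — a current Standing Notice is held. (j) operates (a current Class D Certificate is held), but is set aside by (k): (k) operates against (j): a current Annual Registration is held. (l) applies (the reportable unit count is 65, under the 78 limit), but yields to (m): (m) operates against (l): the property is publicly advertised. (b) is therefore removed.
Exception (c) requires that the reference index is at least 586; but the reference index is 566, short of 586, so (c) is unavailable.
Exception (d) is satisfied on its face — the qualifying period is 180 days, meeting the 170 days threshold; a Small Lessor Declaration is on file. But applying paragraph (n): (n) operates — a current Annual Waiver is held. Exception (d) does not apply.
Exception (e) requires that the number of days the property was let is below 95 days; but the number of days the property was let is 106 days, not below 95 days, so (e) is unavailable.
None of the exceptions is available; § 48 applies in full.

Yes — Keiko must file Form RP-7.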